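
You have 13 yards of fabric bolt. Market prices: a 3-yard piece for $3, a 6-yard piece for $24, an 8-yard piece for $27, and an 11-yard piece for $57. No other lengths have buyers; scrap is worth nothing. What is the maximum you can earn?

57

Build f[k] bottom-up: f[k] = max over allowed piece i of (p[i] + f[k−i]).
f[1] = 0
f[2] = 0
f[3] = 3
f[4] = 3
f[5] = 3
f[6] = max(3+3, 24+0) = 24
f[7] = max(3+3, 24+0) = 24
f[8] = max(3+3, 24+0, 27+0) = 27
f[9] = max(3+24, 24+3, 27+0) = 27
f[10] = max(3+24, 24+3, 27+0) = 27
f[11] = max(3+27, 24+3, 27+3, 57+0) = 57
f[12] = max(3+27, 24+24, 27+3, 57+0) = 57
f[13] = max(3+27, 24+24, 27+3, 57+0) = 57
One optimal cutting: pieces 11 with 2 yards of scrap → $57.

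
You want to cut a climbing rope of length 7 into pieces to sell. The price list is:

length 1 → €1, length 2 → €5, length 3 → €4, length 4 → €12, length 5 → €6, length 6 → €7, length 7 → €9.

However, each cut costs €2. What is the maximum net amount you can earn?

14

Consider every possible first cut. r[k] is the best of p[i]+r[k−i] over all sellable i≤k, charging 2 whenever i<k.
r[1] = 1
r[2] = max(1+1-2, 5+0) = 5
r[3] = max(1+5-2, 5+1-2, 4+0) = 4
r[4] = max(1+4-2, 5+5-2, 4+1-2, 12+0) = 12
r[5] = max(1+12-2, 5+4-2, 4+5-2, 12+1-2, 6+0) = 11
r[6] = max(1+11-2, 5+12-2, 4+4-2, 12+5-2, 6+1-2, 7+0) = 15
r[7] = max(1+15-2, 5+11-2, 4+12-2, …, 7+1-2, 9+0) = 14
One optimal plan: pieces 4 + 2 + 1 (2 cuts) → €18 − €4 = €14.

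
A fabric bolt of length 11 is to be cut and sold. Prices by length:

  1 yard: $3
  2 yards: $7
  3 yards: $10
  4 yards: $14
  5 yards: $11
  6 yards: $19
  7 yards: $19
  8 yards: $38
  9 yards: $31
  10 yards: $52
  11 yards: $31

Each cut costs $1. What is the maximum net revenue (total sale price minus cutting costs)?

Let net[k] be the best obtainable value from length k. For each k, try every first piece i and keep the best of price[i] + net[k−i] minus the 1 cut fee when i<k.
net[1] = 3
net[2] = 7
net[3] = 10
net[4] = 14
net[5] = 16  (first piece 1, then net[4]=14)
net[6] = 20  (first piece 2, then net[4]=14)
net[7] = 23  (first piece 3, then net[4]=14)
net[8] = 38
net[9] = 40  (first piece 1, then net[8]=38)
net[10] = 52
net[11] = 54  (first piece 1, then net[10]=52)
One optimal plan: pieces 10 + 1 (1 cut) → $55 − $1 = $54.

54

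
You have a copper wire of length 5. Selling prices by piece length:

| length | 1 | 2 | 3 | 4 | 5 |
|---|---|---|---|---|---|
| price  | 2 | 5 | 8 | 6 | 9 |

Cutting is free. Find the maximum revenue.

Let v[k] be the best obtainable value from length k. For each k, try every first piece i and keep the best of price[i] + v[k−i].
v[1] = 2
v[2] = 5
v[3] = 8
v[4] = 10  (first piece 1, then v[3]=8)
v[5] = 13  (first piece 2, then v[3]=8)
One optimal cutting: 3 + 2 → €8 + €5 = €13.

13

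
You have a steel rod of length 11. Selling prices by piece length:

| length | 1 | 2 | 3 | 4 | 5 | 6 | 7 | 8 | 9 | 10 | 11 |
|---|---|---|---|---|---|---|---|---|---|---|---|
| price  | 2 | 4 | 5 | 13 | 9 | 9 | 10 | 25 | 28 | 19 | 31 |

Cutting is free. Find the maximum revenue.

32

Let R[k] be the best obtainable value from length k. For each k, try every first piece i and keep the best of price[i] + R[k−i].
R[1] = 2
R[2] = max(2+2, 4+0) = 4
R[3] = max(2+4, 4+2, 5+0) = 6
R[4] = max(2+6, 4+4, 5+2, 13+0) = 13
R[5] = max(2+13, 4+6, 5+4, 13+2, 9+0) = 15
R[6] = max(2+15, 4+13, 5+6, 13+4, 9+2, 9+0) = 17
R[7] = max(2+17, 4+15, 5+13, …, 9+2, 10+0) = 19
R[8] = max(2+19, 4+17, 5+15, …, 10+2, 25+0) = 26
R[9] = max(2+26, 4+19, 5+17, …, 25+2, 28+0) = 28
R[10] = max(2+28, 4+26, 5+19, …, 28+2, 19+0) = 30
R[11] = max(2+30, 4+28, 5+26, …, 19+2, 31+0) = 32
One optimal cutting: 4 + 4 + 1 + 1 + 1 → $13 + $13 + $2 + $2 + $2 = $32.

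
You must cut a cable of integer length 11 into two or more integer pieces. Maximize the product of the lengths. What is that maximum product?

54

Fill prod[k] for k=2..11: at each k try every first piece i and multiply by the better of (k−i) uncut or prod[k−i].
prod[2] = 1·max(1,0) = 1·1 = 1
prod[3] = 1·max(2,1) = 1·2 = 2
prod[4] = 2·max(2,1) = 2·2 = 4
prod[5] = 2·max(3,2) = 2·3 = 6
prod[6] = 3·max(3,2) = 3·3 = 9
prod[7] = 2·max(5,6) = 2·6 = 12
prod[8] = 2·max(6,9) = 2·9 = 18
prod[9] = 3·max(6,9) = 3·9 = 27
prod[10] = 2·max(8,18) = 2·18 = 36
prod[11] = 2·max(9,27) = 2·27 = 54
One optimal split: 3 + 3 + 3 + 2; product 3·3·3·2 = 54.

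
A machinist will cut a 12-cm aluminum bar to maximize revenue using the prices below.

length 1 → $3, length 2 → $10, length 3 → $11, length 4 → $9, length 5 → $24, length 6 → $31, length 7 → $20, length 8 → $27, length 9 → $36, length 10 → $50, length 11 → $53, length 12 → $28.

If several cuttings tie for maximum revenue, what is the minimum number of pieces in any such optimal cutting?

Build r[k] bottom-up: r[k] = max over allowed piece i of (p[i] + r[k−i]).
r[1] = 3
r[2] = max(3+3, 10+0) = 10
r[3] = max(3+10, 10+3, 11+0) = 13
r[4] = max(3+13, 10+10, 11+3, 9+0) = 20
r[5] = max(3+20, 10+13, 11+10, 9+3, 24+0) = 24
r[6] = max(3+24, 10+20, 11+13, 9+10, 24+3, 31+0) = 31
r[7] = max(3+31, 10+24, 11+20, …, 31+3, 20+0) = 34
r[8] = max(3+34, 10+31, 11+24, …, 20+3, 27+0) = 41
r[9] = max(3+41, 10+34, 11+31, …, 27+3, 36+0) = 44
r[10] = max(3+44, 10+41, 11+34, …, 36+3, 50+0) = 51
r[11] = max(3+51, 10+44, 11+41, …, 50+3, 53+0) = 55
r[12] = max(3+55, 10+51, 11+44, …, 53+3, 28+0) = 62
Maximum revenue is $62.
Now minimize piece count subject to staying optimal: for each k, pieces[k] = 1 + min over i with p[i]+r[k−i]=r[k] of pieces[k−i].
pieces[9] = 3
pieces[10] = 3
pieces[11] = 2
pieces[12] = 2

2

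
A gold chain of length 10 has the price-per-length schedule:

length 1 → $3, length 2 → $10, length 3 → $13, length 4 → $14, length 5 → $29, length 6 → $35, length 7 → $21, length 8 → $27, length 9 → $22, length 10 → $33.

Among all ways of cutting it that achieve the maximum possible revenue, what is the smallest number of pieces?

Consider every possible first cut. r[k] is the best of p[i]+r[k−i] over all sellable i≤k.
r[1] = 3
r[2] = 10
r[3] = 13  (first piece 1, then r[2]=10)
r[4] = 20  (first piece 2, then r[2]=10)
r[5] = 29
r[6] = 35
r[7] = 39  (first piece 2, then r[5]=29)
r[8] = 45  (first piece 2, then r[6]=35)
r[9] = 49  (first piece 2, then r[7]=39)
r[10] = 58  (first piece 5, then r[5]=29)
Maximum revenue is $58.
Now minimize piece count subject to staying optimal: for each k, pieces[k] = 1 + min over i with p[i]+r[k−i]=r[k] of pieces[k−i].
pieces[7] = 2
pieces[8] = 2
pieces[9] = 3
pieces[10] = 2

2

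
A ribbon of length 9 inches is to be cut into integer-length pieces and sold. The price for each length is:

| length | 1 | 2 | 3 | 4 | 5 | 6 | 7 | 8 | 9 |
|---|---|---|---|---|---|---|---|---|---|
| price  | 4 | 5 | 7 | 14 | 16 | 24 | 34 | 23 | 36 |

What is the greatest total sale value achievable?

Let r[k] be the best obtainable value from length k. For each k, try every first piece i and keep the best of price[i] + r[k−i].
r[1] = 4
r[2] = max(4+4, 5+0) = 8
r[3] = max(4+8, 5+4, 7+0) = 12
r[4] = max(4+12, 5+8, 7+4, 14+0) = 16
r[5] = max(4+16, 5+12, 7+8, 14+4, 16+0) = 20
r[6] = max(4+20, 5+16, 7+12, 14+8, 16+4, 24+0) = 24
r[7] = max(4+24, 5+20, 7+16, …, 24+4, 34+0) = 34
r[8] = max(4+34, 5+24, 7+20, …, 34+4, 23+0) = 38
r[9] = max(4+38, 5+34, 7+24, …, 23+4, 36+0) = 42
One optimal cutting: 7 + 1 + 1 → ¢34 + ¢4 + ¢4 = ¢42.

42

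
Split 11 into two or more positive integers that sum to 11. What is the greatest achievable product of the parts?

Define f[k] = max over 1≤i<k of i · max(k−i, f[k−i]); the inner max lets the remainder stay uncut if that's better.
Small cases: f[2]=1, f[3]=2.
f[4] = 2·max(2,1) = 2·2 = 4
f[5] = 2·max(3,2) = 2·3 = 6
f[6] = 3·max(3,2) = 3·3 = 9
f[7] = 2·max(5,6) = 2·6 = 12
f[8] = 2·max(6,9) = 2·9 = 18
f[9] = 3·max(6,9) = 3·9 = 27
f[10] = 2·max(8,18) = 2·18 = 36
f[11] = 2·max(9,27) = 2·27 = 54
One optimal split: 3 + 3 + 3 + 2; product 3·3·3·2 = 54.

54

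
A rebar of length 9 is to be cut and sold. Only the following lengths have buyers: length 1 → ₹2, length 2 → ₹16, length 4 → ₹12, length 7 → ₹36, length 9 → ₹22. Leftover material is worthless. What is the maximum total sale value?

66

Let r[k] be the best obtainable value from length k. For each k, try every first piece i and keep the best of price[i] + r[k−i].
r[1] = 2
r[2] = max(2+2, 16+0) = 16
r[3] = max(2+16, 16+2) = 18
r[4] = max(2+18, 16+16, 12+0) = 32
r[5] = max(2+32, 16+18, 12+2) = 34
r[6] = max(2+34, 16+32, 12+16) = 48
r[7] = max(2+48, 16+34, 12+18, 36+0) = 50
r[8] = max(2+50, 16+48, 12+32, 36+2) = 64
r[9] = max(2+64, 16+50, 12+34, 36+16, 22+0) = 66
One optimal cutting: 2 + 2 + 2 + 2 + 1 → ₹66.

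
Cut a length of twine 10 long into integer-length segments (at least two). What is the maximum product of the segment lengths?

36

Let m[k] be the best product for length k (with at least one cut). For each first piece i, the rest contributes max(k−i, m[k−i]).
m[2] = 1*max(1,0) = 1*1 = 1
m[3] = max(1*2, 2*1) = 2
m[4] = max(1*3, 2*2, 3*1) = 4
m[5] = max(1*4, 2*3, 3*2, 4*1) = 6
m[6] = max(1*6, 2*4, 3*3, 4*2, 5*1) = 9
m[7] = max(1*9, 2*6, 3*4, 4*3, 5*2, 6*1) = 12
m[8] = max(1*12, 2*9, 3*6, …, 6*2, 7*1) = 18
m[9] = max(1*18, 2*12, 3*9, …, 7*2, 8*1) = 27
m[10] = max(1*27, 2*18, 3*12, …, 8*2, 9*1) = 36
One optimal split: 3 + 3 + 2 + 2; product 3*3*2*2 = 36.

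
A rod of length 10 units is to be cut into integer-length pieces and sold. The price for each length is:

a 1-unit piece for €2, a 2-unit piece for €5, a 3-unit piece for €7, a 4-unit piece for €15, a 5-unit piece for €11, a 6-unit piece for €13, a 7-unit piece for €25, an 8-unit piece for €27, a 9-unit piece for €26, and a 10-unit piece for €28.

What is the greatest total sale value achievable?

Build best[k] bottom-up: best[k] = max over allowed piece i of (p[i] + best[k−i]).
best[1] = 2
best[2] = 5
best[3] = 7  (first piece 1, then best[2]=5)
best[4] = 15
best[5] = 17  (first piece 1, then best[4]=15)
best[6] = 20  (first piece 2, then best[4]=15)
best[7] = 25
best[8] = 30  (first piece 4, then best[4]=15)
best[9] = 32  (first piece 1, then best[8]=30)
best[10] = 35  (first piece 2, then best[8]=30)
One optimal cutting: 4 + 4 + 2 → €15 + €15 + €5 = €35.

35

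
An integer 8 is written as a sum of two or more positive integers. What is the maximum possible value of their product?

Fill prod[k] for k=2..8: at each k try every first piece i and multiply by the better of (k−i) uncut or prod[k−i].
prod[2] = 1×max(1,0) = 1×1 = 1
prod[3] = max(1×2, 2×1) = 2
prod[4] = max(1×3, 2×2, 3×1) = 4
prod[5] = max(1×4, 2×3, 3×2, 4×1) = 6
prod[6] = max(1×6, 2×4, 3×3, 4×2, 5×1) = 9
prod[7] = max(1×9, 2×6, 3×4, 4×3, 5×2, 6×1) = 12
prod[8] = max(1×12, 2×9, 3×6, …, 6×2, 7×1) = 18
One optimal split: 3 + 3 + 2; product 3×3×2 = 18.

18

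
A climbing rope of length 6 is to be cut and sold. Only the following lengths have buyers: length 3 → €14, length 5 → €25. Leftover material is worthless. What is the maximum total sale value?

Consider every possible first cut. r[k] is the best of p[i]+r[k−i] over all sellable i≤k.
r[1] = 0
r[2] = 0
r[3] = 14
r[4] = 14
r[5] = max(14+0, 25+0) = 25
r[6] = max(14+14, 25+0) = 28
One optimal cutting: 3 + 3 → €28.

28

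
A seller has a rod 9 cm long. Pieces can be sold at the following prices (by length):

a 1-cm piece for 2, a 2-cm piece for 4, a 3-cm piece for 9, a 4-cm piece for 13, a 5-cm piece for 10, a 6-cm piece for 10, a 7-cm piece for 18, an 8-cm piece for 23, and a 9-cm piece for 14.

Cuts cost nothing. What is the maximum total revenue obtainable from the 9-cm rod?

28

Consider every possible first cut. R[k] is the best of p[i]+R[k−i] over all sellable i≤k.
R[1] = 2
R[2] = max(2+2, 4+0) = 4
R[3] = max(2+4, 4+2, 9+0) = 9
R[4] = max(2+9, 4+4, 9+2, 13+0) = 13
R[5] = max(2+13, 4+9, 9+4, 13+2, 10+0) = 15
R[6] = max(2+15, 4+13, 9+9, 13+4, 10+2, 10+0) = 18
R[7] = max(2+18, 4+15, 9+13, …, 10+2, 18+0) = 22
R[8] = max(2+22, 4+18, 9+15, …, 18+2, 23+0) = 26
R[9] = max(2+26, 4+22, 9+18, …, 23+2, 14+0) = 28
One optimal cutting: 4 + 4 + 1 → 13 + 13 + 2 = 28.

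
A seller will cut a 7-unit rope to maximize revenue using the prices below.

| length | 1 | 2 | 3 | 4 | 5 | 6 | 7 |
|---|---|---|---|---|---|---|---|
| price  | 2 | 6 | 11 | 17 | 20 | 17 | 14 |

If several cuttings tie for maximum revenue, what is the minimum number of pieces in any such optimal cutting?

Consider every possible first cut. r[k] is the best of p[i]+r[k−i] over all sellable i≤k.
r[1] = 2
r[2] = 6
r[3] = 11
r[4] = 17
r[5] = 20
r[6] = 23  (first piece 2, then r[4]=17)
r[7] = 28  (first piece 3, then r[4]=17)
Maximum revenue is €28.
Now minimize piece count subject to staying optimal: for each k, pieces[k] = 1 + min over i with p[i]+r[k−i]=r[k] of pieces[k−i].
pieces[4] = 1
pieces[5] = 1
pieces[6] = 2
pieces[7] = 2

2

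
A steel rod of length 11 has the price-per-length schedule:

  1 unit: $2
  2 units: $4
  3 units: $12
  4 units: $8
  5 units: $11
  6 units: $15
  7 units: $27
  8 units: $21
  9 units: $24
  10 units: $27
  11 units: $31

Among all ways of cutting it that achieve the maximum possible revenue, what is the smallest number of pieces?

3

Build r[k] bottom-up: r[k] = max over allowed piece i of (p[i] + r[k−i]).
r[1] = 2
r[2] = 4  (first piece 1, then r[1]=2)
r[3] = 12
r[4] = 14  (first piece 1, then r[3]=12)
r[5] = 16  (first piece 1, then r[4]=14)
r[6] = 24  (first piece 3, then r[3]=12)
r[7] = 27
r[8] = 29  (first piece 1, then r[7]=27)
r[9] = 36  (first piece 3, then r[6]=24)
r[10] = 39  (first piece 3, then r[7]=27)
r[11] = 41  (first piece 1, then r[10]=39)
Maximum revenue is $41.
Now minimize piece count subject to staying optimal: for each k, pieces[k] = 1 + min over i with p[i]+r[k−i]=r[k] of pieces[k−i].
pieces[8] = 2
pieces[9] = 3
pieces[10] = 2
pieces[11] = 3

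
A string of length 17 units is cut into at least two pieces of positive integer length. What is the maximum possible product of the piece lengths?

486

Let g[k] be the best product for length k (with at least one cut). For each first piece i, the rest contributes max(k−i, g[k−i]).
Small cases: g[2]=1, g[3]=2, g[4]=4, g[5]=6, g[6]=9, g[7]=12, g[8]=18, g[9]=27.
g[10] = 2×max(8,18) = 2×18 = 36
g[11] = 2×max(9,27) = 2×27 = 54
g[12] = 3×max(9,27) = 3×27 = 81
g[13] = 2×max(11,54) = 2×54 = 108
g[14] = 2×max(12,81) = 2×81 = 162
g[15] = 3×max(12,81) = 3×81 = 243
g[16] = 2×max(14,162) = 2×162 = 324
g[17] = 2×max(15,243) = 2×243 = 486
One optimal split: 3 + 3 + 3 + 3 + 3 + 2; product 3×3×3×3×3×2 = 486.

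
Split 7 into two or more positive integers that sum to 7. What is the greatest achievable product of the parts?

12

Define f[k] = max over 1≤i<k of i · max(k−i, f[k−i]); the inner max lets the remainder stay uncut if that's better.
f[2] = 1·max(1,0) = 1·1 = 1
f[3] = max(1·2, 2·1) = 2
f[4] = max(1·3, 2·2, 3·1) = 4
f[5] = max(1·4, 2·3, 3·2, 4·1) = 6
f[6] = max(1·6, 2·4, 3·3, 4·2, 5·1) = 9
f[7] = max(1·9, 2·6, 3·4, 4·3, 5·2, 6·1) = 12
One optimal split: 3 + 2 + 2; product 3·2·2 = 12.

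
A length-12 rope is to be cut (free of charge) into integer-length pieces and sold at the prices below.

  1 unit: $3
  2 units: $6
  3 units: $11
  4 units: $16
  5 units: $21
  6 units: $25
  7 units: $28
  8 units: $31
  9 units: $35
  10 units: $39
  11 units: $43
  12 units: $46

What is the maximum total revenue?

Build v[k] bottom-up: v[k] = max over allowed piece i of (p[i] + v[k−i]).
v[1] = 3
v[2] = max(3+3, 6+0) = 6
v[3] = max(3+6, 6+3, 11+0) = 11
v[4] = max(3+11, 6+6, 11+3, 16+0) = 16
v[5] = max(3+16, 6+11, 11+6, 16+3, 21+0) = 21
v[6] = max(3+21, 6+16, 11+11, 16+6, 21+3, 25+0) = 25
v[7] = max(3+25, 6+21, 11+16, …, 25+3, 28+0) = 28
v[8] = max(3+28, 6+25, 11+21, …, 28+3, 31+0) = 32
v[9] = max(3+32, 6+28, 11+25, …, 31+3, 35+0) = 37
v[10] = max(3+37, 6+32, 11+28, …, 35+3, 39+0) = 42
v[11] = max(3+42, 6+37, 11+32, …, 39+3, 43+0) = 46
v[12] = max(3+46, 6+42, 11+37, …, 43+3, 46+0) = 50
One optimal cutting: 6 + 6 → $25 + $25 = $50.

50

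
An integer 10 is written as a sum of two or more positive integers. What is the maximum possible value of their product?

36

Define m[k] = max over 1≤i<k of i · max(k−i, m[k−i]); the inner max lets the remainder stay uncut if that's better.
Small cases: m[2]=1, m[3]=2, m[4]=4.
m[5] = max(1·4, 2·3, 3·2, 4·1) = 6
m[6] = max(1·6, 2·4, 3·3, 4·2, 5·1) = 9
m[7] = max(1·9, 2·6, 3·4, 4·3, 5·2, 6·1) = 12
m[8] = max(1·12, 2·9, 3·6, …, 6·2, 7·1) = 18
m[9] = max(1·18, 2·12, 3·9, …, 7·2, 8·1) = 27
m[10] = max(1·27, 2·18, 3·12, …, 8·2, 9·1) = 36
One optimal split: 3 + 3 + 2 + 2; product 3·3·2·2 = 36.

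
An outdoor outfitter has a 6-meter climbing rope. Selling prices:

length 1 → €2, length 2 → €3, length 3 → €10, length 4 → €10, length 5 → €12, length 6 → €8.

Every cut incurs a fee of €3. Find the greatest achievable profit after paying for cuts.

Let v[k] be the best obtainable value from length k. For each k, try every first piece i and keep the best of price[i] + v[k−i] minus the 3 cut fee when i<k.
v[1] = 2
v[2] = max(2+2-3, 3+0) = 3
v[3] = max(2+3-3, 3+2-3, 10+0) = 10
v[4] = max(2+10-3, 3+3-3, 10+2-3, 10+0) = 10
v[5] = max(2+10-3, 3+10-3, 10+3-3, 10+2-3, 12+0) = 12
v[6] = max(2+12-3, 3+10-3, 10+10-3, 10+3-3, 12+2-3, 8+0) = 17
One optimal plan: pieces 3 + 3 (1 cut) → €20 − €3 = €17.

17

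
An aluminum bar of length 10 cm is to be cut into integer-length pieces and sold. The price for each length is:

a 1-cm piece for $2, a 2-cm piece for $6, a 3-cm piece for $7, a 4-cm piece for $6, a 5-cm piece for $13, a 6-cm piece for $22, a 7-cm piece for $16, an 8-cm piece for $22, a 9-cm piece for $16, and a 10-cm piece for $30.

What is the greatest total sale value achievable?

34

Consider every possible first cut. R[k] is the best of p[i]+R[k−i] over all sellable i≤k.
R[1] = 2
R[2] = max(2+2, 6+0) = 6
R[3] = max(2+6, 6+2, 7+0) = 8
R[4] = max(2+8, 6+6, 7+2, 6+0) = 12
R[5] = max(2+12, 6+8, 7+6, 6+2, 13+0) = 14
R[6] = max(2+14, 6+12, 7+8, 6+6, 13+2, 22+0) = 22
R[7] = max(2+22, 6+14, 7+12, …, 22+2, 16+0) = 24
R[8] = max(2+24, 6+22, 7+14, …, 16+2, 22+0) = 28
R[9] = max(2+28, 6+24, 7+22, …, 22+2, 16+0) = 30
R[10] = max(2+30, 6+28, 7+24, …, 16+2, 30+0) = 34
One optimal cutting: 6 + 2 + 2 → $22 + $6 + $6 = $34.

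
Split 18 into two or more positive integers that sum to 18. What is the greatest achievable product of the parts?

729

Let g[k] be the best product for length k (with at least one cut). For each first piece i, the rest contributes max(k−i, g[k−i]).
g[2] = 1×max(1,0) = 1×1 = 1
g[3] = max(1×2, 2×1) = 2
g[4] = max(1×3, 2×2, 3×1) = 4
g[5] = max(1×4, 2×3, 3×2, 4×1) = 6
g[6] = max(1×6, 2×4, 3×3, 4×2, 5×1) = 9
g[7] = max(1×9, 2×6, 3×4, 4×3, 5×2, 6×1) = 12
g[8] = max(1×12, 2×9, 3×6, …, 6×2, 7×1) = 18
g[9] = max(1×18, 2×12, 3×9, …, 7×2, 8×1) = 27
g[10] = max(1×27, 2×18, 3×12, …, 8×2, 9×1) = 36
g[11] = max(1×36, 2×27, 3×18, …, 9×2, 10×1) = 54
g[12] = max(1×54, 2×36, 3×27, …, 10×2, 11×1) = 81
g[13] = max(1×81, 2×54, 3×36, …, 11×2, 12×1) = 108
g[14] = max(1×108, 2×81, 3×54, …, 12×2, 13×1) = 162
g[15] = max(1×162, 2×108, 3×81, …, 13×2, 14×1) = 243
g[16] = max(1×243, 2×162, 3×108, …, 14×2, 15×1) = 324
g[17] = max(1×324, 2×243, 3×162, …, 15×2, 16×1) = 486
g[18] = max(1×486, 2×324, 3×243, …, 16×2, 17×1) = 729
One optimal split: 3 + 3 + 3 + 3 + 3 + 3; product 3×3×3×3×3×3 = 729.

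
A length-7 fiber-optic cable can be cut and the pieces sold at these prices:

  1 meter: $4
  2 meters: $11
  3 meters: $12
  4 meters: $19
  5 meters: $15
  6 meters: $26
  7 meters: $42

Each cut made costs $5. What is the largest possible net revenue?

Build net[k] bottom-up: net[k] = max over allowed piece i of (p[i] + net[k−i]) − 5 per cut.
net[1] = 4
net[2] = max(4+4-5, 11+0) = 11
net[3] = max(4+11-5, 11+4-5, 12+0) = 12
net[4] = max(4+12-5, 11+11-5, 12+4-5, 19+0) = 19
net[5] = max(4+19-5, 11+12-5, 12+11-5, 19+4-5, 15+0) = 18
net[6] = max(4+18-5, 11+19-5, 12+12-5, 19+11-5, 15+4-5, 26+0) = 26
net[7] = max(4+26-5, 11+18-5, 12+19-5, …, 26+4-5, 42+0) = 42
Best is to make no cuts and sell whole for $42.

42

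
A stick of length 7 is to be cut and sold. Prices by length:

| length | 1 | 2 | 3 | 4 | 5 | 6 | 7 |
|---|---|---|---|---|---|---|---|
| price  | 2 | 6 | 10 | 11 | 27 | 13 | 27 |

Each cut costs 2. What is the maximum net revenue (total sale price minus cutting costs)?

31

Consider every possible first cut. v[k] is the best of p[i]+v[k−i] over all sellable i≤k, charging 2 whenever i<k.
v[1] = 2
v[2] = max(2+2-2, 6+0) = 6
v[3] = max(2+6-2, 6+2-2, 10+0) = 10
v[4] = max(2+10-2, 6+6-2, 10+2-2, 11+0) = 11
v[5] = max(2+11-2, 6+10-2, 10+6-2, 11+2-2, 27+0) = 27
v[6] = max(2+27-2, 6+11-2, 10+10-2, 11+6-2, 27+2-2, 13+0) = 27
v[7] = max(2+27-2, 6+27-2, 10+11-2, …, 13+2-2, 27+0) = 31
One optimal plan: pieces 5 + 2 (1 cut) → 33 − 2 = 31.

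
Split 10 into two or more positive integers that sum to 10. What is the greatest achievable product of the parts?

36

Define m[k] = max over 1≤i<k of i · max(k−i, m[k−i]); the inner max lets the remainder stay uncut if that's better.
m[2] = 1*max(1,0) = 1*1 = 1
m[3] = 1*max(2,1) = 1*2 = 2
m[4] = 2*max(2,1) = 2*2 = 4
m[5] = 2*max(3,2) = 2*3 = 6
m[6] = 3*max(3,2) = 3*3 = 9
m[7] = 2*max(5,6) = 2*6 = 12
m[8] = 2*max(6,9) = 2*9 = 18
m[9] = 3*max(6,9) = 3*9 = 27
m[10] = 2*max(8,18) = 2*18 = 36
One optimal split: 3 + 3 + 2 + 2; product 3*3*2*2 = 36.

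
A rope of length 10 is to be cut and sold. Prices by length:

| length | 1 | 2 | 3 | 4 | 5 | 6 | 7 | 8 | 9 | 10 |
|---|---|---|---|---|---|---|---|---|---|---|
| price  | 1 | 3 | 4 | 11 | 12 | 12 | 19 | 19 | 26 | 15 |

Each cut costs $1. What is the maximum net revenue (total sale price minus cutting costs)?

Build v[k] bottom-up: v[k] = max over allowed piece i of (p[i] + v[k−i]) − 1 per cut.
v[1] = 1
v[2] = max(1+1-1, 3+0) = 3
v[3] = max(1+3-1, 3+1-1, 4+0) = 4
v[4] = max(1+4-1, 3+3-1, 4+1-1, 11+0) = 11
v[5] = max(1+11-1, 3+4-1, 4+3-1, 11+1-1, 12+0) = 12
v[6] = max(1+12-1, 3+11-1, 4+4-1, 11+3-1, 12+1-1, 12+0) = 13
v[7] = max(1+13-1, 3+12-1, 4+11-1, …, 12+1-1, 19+0) = 19
v[8] = max(1+19-1, 3+13-1, 4+12-1, …, 19+1-1, 19+0) = 21
v[9] = max(1+21-1, 3+19-1, 4+13-1, …, 19+1-1, 26+0) = 26
v[10] = max(1+26-1, 3+21-1, 4+19-1, …, 26+1-1, 15+0) = 26
One optimal plan: pieces 9 + 1 (1 cut) → $27 − $1 = $26.

26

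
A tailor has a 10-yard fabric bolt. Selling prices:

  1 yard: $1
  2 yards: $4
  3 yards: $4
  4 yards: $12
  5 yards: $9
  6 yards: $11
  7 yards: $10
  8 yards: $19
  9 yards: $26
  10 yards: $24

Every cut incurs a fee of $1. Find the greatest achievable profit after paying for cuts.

26

Let v[k] be the best obtainable value from length k. For each k, try every first piece i and keep the best of price[i] + v[k−i] minus the 1 cut fee when i<k.
v[1] = 1
v[2] = max(1+1-1, 4+0) = 4
v[3] = max(1+4-1, 4+1-1, 4+0) = 4
v[4] = max(1+4-1, 4+4-1, 4+1-1, 12+0) = 12
v[5] = max(1+12-1, 4+4-1, 4+4-1, 12+1-1, 9+0) = 12
v[6] = max(1+12-1, 4+12-1, 4+4-1, 12+4-1, 9+1-1, 11+0) = 15
v[7] = max(1+15-1, 4+12-1, 4+12-1, …, 11+1-1, 10+0) = 15
v[8] = max(1+15-1, 4+15-1, 4+12-1, …, 10+1-1, 19+0) = 23
v[9] = max(1+23-1, 4+15-1, 4+15-1, …, 19+1-1, 26+0) = 26
v[10] = max(1+26-1, 4+23-1, 4+15-1, …, 26+1-1, 24+0) = 26
One optimal plan: pieces 9 + 1 (1 cut) → $27 − $1 = $26.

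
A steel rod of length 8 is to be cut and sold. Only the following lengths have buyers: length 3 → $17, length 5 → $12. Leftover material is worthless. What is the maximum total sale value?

34

Let f[k] be the best obtainable value from length k. For each k, try every first piece i and keep the best of price[i] + f[k−i].
f[1] = 0
f[2] = 0
f[3] = 17
f[4] = 17
f[5] = 17
f[6] = 34  (first piece 3, then f[3]=17)
f[7] = 34
f[8] = 34
One optimal cutting: pieces 3 + 3 with 2 units of scrap → $34.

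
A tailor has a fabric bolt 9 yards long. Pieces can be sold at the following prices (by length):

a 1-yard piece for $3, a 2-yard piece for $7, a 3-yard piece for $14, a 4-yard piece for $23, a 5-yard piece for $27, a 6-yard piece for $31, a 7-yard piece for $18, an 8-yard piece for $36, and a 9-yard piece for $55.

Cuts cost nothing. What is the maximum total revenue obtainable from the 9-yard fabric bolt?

Build r[k] bottom-up: r[k] = max over allowed piece i of (p[i] + r[k−i]).
r[1] = 3
r[2] = max(3+3, 7+0) = 7
r[3] = max(3+7, 7+3, 14+0) = 14
r[4] = max(3+14, 7+7, 14+3, 23+0) = 23
r[5] = max(3+23, 7+14, 14+7, 23+3, 27+0) = 27
r[6] = max(3+27, 7+23, 14+14, 23+7, 27+3, 31+0) = 31
r[7] = max(3+31, 7+27, 14+23, …, 31+3, 18+0) = 37
r[8] = max(3+37, 7+31, 14+27, …, 18+3, 36+0) = 46
r[9] = max(3+46, 7+37, 14+31, …, 36+3, 55+0) = 55
Best is to sell the whole 9-yard piece uncut for $55.

55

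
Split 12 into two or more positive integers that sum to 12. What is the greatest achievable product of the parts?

Fill m[k] for k=2..12: at each k try every first piece i and multiply by the better of (k−i) uncut or m[k−i].
Small cases: m[2]=1, m[3]=2, m[4]=4, m[5]=6, m[6]=9.
m[7] = 2·max(5,6) = 2·6 = 12
m[8] = 2·max(6,9) = 2·9 = 18
m[9] = 3·max(6,9) = 3·9 = 27
m[10] = 2·max(8,18) = 2·18 = 36
m[11] = 2·max(9,27) = 2·27 = 54
m[12] = 3·max(9,27) = 3·27 = 81
One optimal split: 3 + 3 + 3 + 3; product 3·3·3·3 = 81.

81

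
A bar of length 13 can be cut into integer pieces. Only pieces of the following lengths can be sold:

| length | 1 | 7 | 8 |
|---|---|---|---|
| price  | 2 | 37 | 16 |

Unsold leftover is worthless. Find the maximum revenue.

Let r[k] be the best obtainable value from length k. For each k, try every first piece i and keep the best of price[i] + r[k−i].
r[1] = 2
r[2] = 4  (first piece 1, then r[1]=2)
r[3] = 6  (first piece 1, then r[2]=4)
r[4] = 8  (first piece 1, then r[3]=6)
r[5] = 10  (first piece 1, then r[4]=8)
r[6] = 12  (first piece 1, then r[5]=10)
r[7] = 37
r[8] = 39  (first piece 1, then r[7]=37)
r[9] = 41  (first piece 1, then r[8]=39)
r[10] = 43  (first piece 1, then r[9]=41)
r[11] = 45  (first piece 1, then r[10]=43)
r[12] = 47  (first piece 1, then r[11]=45)
r[13] = 49  (first piece 1, then r[12]=47)
One optimal cutting: 7 + 1 + 1 + 1 + 1 + 1 + 1 → 49.

49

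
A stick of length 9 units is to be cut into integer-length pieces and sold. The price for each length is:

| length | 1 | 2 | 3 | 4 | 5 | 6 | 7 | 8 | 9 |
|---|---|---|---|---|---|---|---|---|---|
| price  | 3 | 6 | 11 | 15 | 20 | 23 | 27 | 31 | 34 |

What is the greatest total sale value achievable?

Let r[k] be the best obtainable value from length k. For each k, try every first piece i and keep the best of price[i] + r[k−i].
r[1] = 3
r[2] = max(3+3, 6+0) = 6
r[3] = max(3+6, 6+3, 11+0) = 11
r[4] = max(3+11, 6+6, 11+3, 15+0) = 15
r[5] = max(3+15, 6+11, 11+6, 15+3, 20+0) = 20
r[6] = max(3+20, 6+15, 11+11, 15+6, 20+3, 23+0) = 23
r[7] = max(3+23, 6+20, 11+15, …, 23+3, 27+0) = 27
r[8] = max(3+27, 6+23, 11+20, …, 27+3, 31+0) = 31
r[9] = max(3+31, 6+27, 11+23, …, 31+3, 34+0) = 35
One optimal cutting: 5 + 4 → €20 + €15 = €35.

35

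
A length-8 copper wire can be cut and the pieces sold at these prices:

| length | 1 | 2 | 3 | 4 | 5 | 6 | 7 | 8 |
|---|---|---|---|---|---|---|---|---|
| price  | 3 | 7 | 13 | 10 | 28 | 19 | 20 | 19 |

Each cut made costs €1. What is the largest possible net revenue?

40

Consider every possible first cut. r[k] is the best of p[i]+r[k−i] over all sellable i≤k, charging 1 whenever i<k.
r[1] = 3
r[2] = max(3+3-1, 7+0) = 7
r[3] = max(3+7-1, 7+3-1, 13+0) = 13
r[4] = max(3+13-1, 7+7-1, 13+3-1, 10+0) = 15
r[5] = max(3+15-1, 7+13-1, 13+7-1, 10+3-1, 28+0) = 28
r[6] = max(3+28-1, 7+15-1, 13+13-1, 10+7-1, 28+3-1, 19+0) = 30
r[7] = max(3+30-1, 7+28-1, 13+15-1, …, 19+3-1, 20+0) = 34
r[8] = max(3+34-1, 7+30-1, 13+28-1, …, 20+3-1, 19+0) = 40
One optimal plan: pieces 5 + 3 (1 cut) → €41 − €1 = €40.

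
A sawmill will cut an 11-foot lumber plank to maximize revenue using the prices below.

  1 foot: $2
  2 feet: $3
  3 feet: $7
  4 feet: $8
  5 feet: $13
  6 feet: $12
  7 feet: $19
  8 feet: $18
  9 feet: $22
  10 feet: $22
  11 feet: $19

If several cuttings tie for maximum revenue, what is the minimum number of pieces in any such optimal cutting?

Let r[k] be the best obtainable value from length k. For each k, try every first piece i and keep the best of price[i] + r[k−i].
r[1] = 2
r[2] = max(2+2, 3+0) = 4
r[3] = max(2+4, 3+2, 7+0) = 7
r[4] = max(2+7, 3+4, 7+2, 8+0) = 9
r[5] = max(2+9, 3+7, 7+4, 8+2, 13+0) = 13
r[6] = max(2+13, 3+9, 7+7, 8+4, 13+2, 12+0) = 15
r[7] = max(2+15, 3+13, 7+9, …, 12+2, 19+0) = 19
r[8] = max(2+19, 3+15, 7+13, …, 19+2, 18+0) = 21
r[9] = max(2+21, 3+19, 7+15, …, 18+2, 22+0) = 23
r[10] = max(2+23, 3+21, 7+19, …, 22+2, 22+0) = 26
r[11] = max(2+26, 3+23, 7+21, …, 22+2, 19+0) = 28
Maximum revenue is $28.
Now minimize piece count subject to staying optimal: for each k, pieces[k] = 1 + min over i with p[i]+r[k−i]=r[k] of pieces[k−i].
pieces[8] = 2
pieces[9] = 3
pieces[10] = 2
pieces[11] = 3

3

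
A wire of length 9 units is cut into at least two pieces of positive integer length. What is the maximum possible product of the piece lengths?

Let f[k] be the best product for length k (with at least one cut). For each first piece i, the rest contributes max(k−i, f[k−i]).
f[2] = 1·max(1,0) = 1·1 = 1
f[3] = max(1·2, 2·1) = 2
f[4] = max(1·3, 2·2, 3·1) = 4
f[5] = max(1·4, 2·3, 3·2, 4·1) = 6
f[6] = max(1·6, 2·4, 3·3, 4·2, 5·1) = 9
f[7] = max(1·9, 2·6, 3·4, 4·3, 5·2, 6·1) = 12
f[8] = max(1·12, 2·9, 3·6, …, 6·2, 7·1) = 18
f[9] = max(1·18, 2·12, 3·9, …, 7·2, 8·1) = 27
One optimal split: 3 + 3 + 3; product 3·3·3 = 27.

27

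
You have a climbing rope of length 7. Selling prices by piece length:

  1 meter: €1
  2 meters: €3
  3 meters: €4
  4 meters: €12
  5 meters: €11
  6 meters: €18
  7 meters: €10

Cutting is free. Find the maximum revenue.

Build v[k] bottom-up: v[k] = max over allowed piece i of (p[i] + v[k−i]).
v[1] = 1
v[2] = max(1+1, 3+0) = 3
v[3] = max(1+3, 3+1, 4+0) = 4
v[4] = max(1+4, 3+3, 4+1, 12+0) = 12
v[5] = max(1+12, 3+4, 4+3, 12+1, 11+0) = 13
v[6] = max(1+13, 3+12, 4+4, 12+3, 11+1, 18+0) = 18
v[7] = max(1+18, 3+13, 4+12, …, 18+1, 10+0) = 19
One optimal cutting: 6 + 1 → €18 + €1 = €19.

19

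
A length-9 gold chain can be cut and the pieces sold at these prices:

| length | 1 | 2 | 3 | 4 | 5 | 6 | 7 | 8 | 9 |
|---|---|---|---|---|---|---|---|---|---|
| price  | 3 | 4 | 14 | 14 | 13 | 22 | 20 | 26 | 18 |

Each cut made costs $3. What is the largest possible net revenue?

36

Build r[k] bottom-up: r[k] = max over allowed piece i of (p[i] + r[k−i]) − 3 per cut.
r[1] = 3
r[2] = 4
r[3] = 14
r[4] = 14  (first piece 1, then r[3]=14)
r[5] = 15  (first piece 2, then r[3]=14)
r[6] = 25  (first piece 3, then r[3]=14)
r[7] = 25  (first piece 1, then r[6]=25)
r[8] = 26  (first piece 2, then r[6]=25)
r[9] = 36  (first piece 3, then r[6]=25)
One optimal plan: pieces 3 + 3 + 3 (2 cuts) → $42 − $6 = $36.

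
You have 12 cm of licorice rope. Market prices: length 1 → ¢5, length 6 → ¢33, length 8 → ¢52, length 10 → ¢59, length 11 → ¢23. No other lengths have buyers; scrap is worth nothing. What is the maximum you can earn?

Consider every possible first cut. best[k] is the best of p[i]+best[k−i] over all sellable i≤k.
best[1] = 5
best[2] = 10  (first piece 1, then best[1]=5)
best[3] = 15  (first piece 1, then best[2]=10)
best[4] = 20  (first piece 1, then best[3]=15)
best[5] = 25  (first piece 1, then best[4]=20)
best[6] = 33
best[7] = 38  (first piece 1, then best[6]=33)
best[8] = 52
best[9] = 57  (first piece 1, then best[8]=52)
best[10] = 62  (first piece 1, then best[9]=57)
best[11] = 67  (first piece 1, then best[10]=62)
best[12] = 72  (first piece 1, then best[11]=67)
One optimal cutting: 8 + 1 + 1 + 1 + 1 → ¢72.

72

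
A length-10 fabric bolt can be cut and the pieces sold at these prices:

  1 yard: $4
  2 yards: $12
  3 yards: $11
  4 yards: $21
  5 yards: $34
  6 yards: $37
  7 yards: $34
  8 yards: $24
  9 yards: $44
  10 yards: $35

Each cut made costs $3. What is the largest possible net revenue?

65

Consider every possible first cut. v[k] is the best of p[i]+v[k−i] over all sellable i≤k, charging 3 whenever i<k.
v[1] = 4
v[2] = max(4+4-3, 12+0) = 12
v[3] = max(4+12-3, 12+4-3, 11+0) = 13
v[4] = max(4+13-3, 12+12-3, 11+4-3, 21+0) = 21
v[5] = max(4+21-3, 12+13-3, 11+12-3, 21+4-3, 34+0) = 34
v[6] = max(4+34-3, 12+21-3, 11+13-3, 21+12-3, 34+4-3, 37+0) = 37
v[7] = max(4+37-3, 12+34-3, 11+21-3, …, 37+4-3, 34+0) = 43
v[8] = max(4+43-3, 12+37-3, 11+34-3, …, 34+4-3, 24+0) = 46
v[9] = max(4+46-3, 12+43-3, 11+37-3, …, 24+4-3, 44+0) = 52
v[10] = max(4+52-3, 12+46-3, 11+43-3, …, 44+4-3, 35+0) = 65
One optimal plan: pieces 5 + 5 (1 cut) → $68 − $3 = $65.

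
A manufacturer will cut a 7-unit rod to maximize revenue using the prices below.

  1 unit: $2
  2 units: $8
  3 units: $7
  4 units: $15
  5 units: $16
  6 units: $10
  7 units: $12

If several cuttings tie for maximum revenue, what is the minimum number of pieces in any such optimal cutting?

Build r[k] bottom-up: r[k] = max over allowed piece i of (p[i] + r[k−i]).
r[1] = 2
r[2] = max(2+2, 8+0) = 8
r[3] = max(2+8, 8+2, 7+0) = 10
r[4] = max(2+10, 8+8, 7+2, 15+0) = 16
r[5] = max(2+16, 8+10, 7+8, 15+2, 16+0) = 18
r[6] = max(2+18, 8+16, 7+10, 15+8, 16+2, 10+0) = 24
r[7] = max(2+24, 8+18, 7+16, …, 10+2, 12+0) = 26
Maximum revenue is $26.
Now minimize piece count subject to staying optimal: for each k, pieces[k] = 1 + min over i with p[i]+r[k−i]=r[k] of pieces[k−i].
pieces[4] = 2
pieces[5] = 3
pieces[6] = 3
pieces[7] = 4

4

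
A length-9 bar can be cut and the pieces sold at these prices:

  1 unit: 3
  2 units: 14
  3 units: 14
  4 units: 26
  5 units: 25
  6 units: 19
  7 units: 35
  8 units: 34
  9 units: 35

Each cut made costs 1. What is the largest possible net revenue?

Build net[k] bottom-up: net[k] = max over allowed piece i of (p[i] + net[k−i]) − 1 per cut.
net[1] = 3
net[2] = max(3+3-1, 14+0) = 14
net[3] = max(3+14-1, 14+3-1, 14+0) = 16
net[4] = max(3+16-1, 14+14-1, 14+3-1, 26+0) = 27
net[5] = max(3+27-1, 14+16-1, 14+14-1, 26+3-1, 25+0) = 29
net[6] = max(3+29-1, 14+27-1, 14+16-1, 26+14-1, 25+3-1, 19+0) = 40
net[7] = max(3+40-1, 14+29-1, 14+27-1, …, 19+3-1, 35+0) = 42
net[8] = max(3+42-1, 14+40-1, 14+29-1, …, 35+3-1, 34+0) = 53
net[9] = max(3+53-1, 14+42-1, 14+40-1, …, 34+3-1, 35+0) = 55
One optimal plan: pieces 2 + 2 + 2 + 2 + 1 (4 cuts) → 59 − 4 = 55.

55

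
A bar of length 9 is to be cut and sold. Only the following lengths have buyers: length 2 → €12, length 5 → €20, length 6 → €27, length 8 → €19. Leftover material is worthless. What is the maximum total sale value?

Let best[k] be the best obtainable value from length k. For each k, try every first piece i and keep the best of price[i] + best[k−i].
best[1] = 0
best[2] = 12
best[3] = 12
best[4] = 24  (first piece 2, then best[2]=12)
best[5] = 24
best[6] = 36  (first piece 2, then best[4]=24)
best[7] = 36
best[8] = 48  (first piece 2, then best[6]=36)
best[9] = 48
One optimal cutting: pieces 2 + 2 + 2 + 2 with 1 cm of scrap → €48.

48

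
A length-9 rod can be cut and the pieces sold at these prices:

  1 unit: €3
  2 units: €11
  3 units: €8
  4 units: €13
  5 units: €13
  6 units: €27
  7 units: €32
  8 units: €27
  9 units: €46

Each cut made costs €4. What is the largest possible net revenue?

Let net[k] be the best obtainable value from length k. For each k, try every first piece i and keep the best of price[i] + net[k−i] minus the 4 cut fee when i<k.
net[1] = 3
net[2] = max(3+3-4, 11+0) = 11
net[3] = max(3+11-4, 11+3-4, 8+0) = 10
net[4] = max(3+10-4, 11+11-4, 8+3-4, 13+0) = 18
net[5] = max(3+18-4, 11+10-4, 8+11-4, 13+3-4, 13+0) = 17
net[6] = max(3+17-4, 11+18-4, 8+10-4, 13+11-4, 13+3-4, 27+0) = 27
net[7] = max(3+27-4, 11+17-4, 8+18-4, …, 27+3-4, 32+0) = 32
net[8] = max(3+32-4, 11+27-4, 8+17-4, …, 32+3-4, 27+0) = 34
net[9] = max(3+34-4, 11+32-4, 8+27-4, …, 27+3-4, 46+0) = 46
Best is to make no cuts and sell whole for €46.

46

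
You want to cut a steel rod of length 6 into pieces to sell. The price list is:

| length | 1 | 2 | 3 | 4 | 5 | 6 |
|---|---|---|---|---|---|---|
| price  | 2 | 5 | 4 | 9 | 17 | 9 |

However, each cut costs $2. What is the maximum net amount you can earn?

17

Build v[k] bottom-up: v[k] = max over allowed piece i of (p[i] + v[k−i]) − 2 per cut.
v[1] = 2
v[2] = 5
v[3] = 5  (first piece 1, then v[2]=5)
v[4] = 9
v[5] = 17
v[6] = 17  (first piece 1, then v[5]=17)
One optimal plan: pieces 5 + 1 (1 cut) → $19 − $2 = $17.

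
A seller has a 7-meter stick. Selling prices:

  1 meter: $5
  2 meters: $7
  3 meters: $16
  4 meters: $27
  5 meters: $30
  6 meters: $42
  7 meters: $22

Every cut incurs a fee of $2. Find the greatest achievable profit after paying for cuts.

Let v[k] be the best obtainable value from length k. For each k, try every first piece i and keep the best of price[i] + v[k−i] minus the 2 cut fee when i<k.
v[1] = 5
v[2] = 8  (first piece 1, then v[1]=5)
v[3] = 16
v[4] = 27
v[5] = 30  (first piece 1, then v[4]=27)
v[6] = 42
v[7] = 45  (first piece 1, then v[6]=42)
One optimal plan: pieces 6 + 1 (1 cut) → $47 − $2 = $45.

45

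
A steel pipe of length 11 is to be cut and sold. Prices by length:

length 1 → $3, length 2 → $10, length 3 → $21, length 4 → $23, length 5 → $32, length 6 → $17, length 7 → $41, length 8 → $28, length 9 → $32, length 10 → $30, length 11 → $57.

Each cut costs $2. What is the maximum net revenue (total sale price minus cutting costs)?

70

Build r[k] bottom-up: r[k] = max over allowed piece i of (p[i] + r[k−i]) − 2 per cut.
r[1] = 3
r[2] = 10
r[3] = 21
r[4] = 23
r[5] = 32
r[6] = 40  (first piece 3, then r[3]=21)
r[7] = 42  (first piece 3, then r[4]=23)
r[8] = 51  (first piece 3, then r[5]=32)
r[9] = 59  (first piece 3, then r[6]=40)
r[10] = 62  (first piece 5, then r[5]=32)
r[11] = 70  (first piece 3, then r[8]=51)
One optimal plan: pieces 5 + 3 + 3 (2 cuts) → $74 − $4 = $70.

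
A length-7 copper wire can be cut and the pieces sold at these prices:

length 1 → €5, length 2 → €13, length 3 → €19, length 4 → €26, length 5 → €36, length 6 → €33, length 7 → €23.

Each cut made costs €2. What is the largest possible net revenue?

47

Consider every possible first cut. r[k] is the best of p[i]+r[k−i] over all sellable i≤k, charging 2 whenever i<k.
r[1] = 5
r[2] = max(5+5-2, 13+0) = 13
r[3] = max(5+13-2, 13+5-2, 19+0) = 19
r[4] = max(5+19-2, 13+13-2, 19+5-2, 26+0) = 26
r[5] = max(5+26-2, 13+19-2, 19+13-2, 26+5-2, 36+0) = 36
r[6] = max(5+36-2, 13+26-2, 19+19-2, 26+13-2, 36+5-2, 33+0) = 39
r[7] = max(5+39-2, 13+36-2, 19+26-2, …, 33+5-2, 23+0) = 47
One optimal plan: pieces 5 + 2 (1 cut) → €49 − €2 = €47.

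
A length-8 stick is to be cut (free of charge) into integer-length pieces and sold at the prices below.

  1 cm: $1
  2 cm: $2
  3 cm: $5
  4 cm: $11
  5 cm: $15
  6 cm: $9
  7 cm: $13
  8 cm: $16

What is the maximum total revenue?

22

Build r[k] bottom-up: r[k] = max over allowed piece i of (p[i] + r[k−i]).
r[1] = 1
r[2] = 2  (first piece 1, then r[1]=1)
r[3] = 5
r[4] = 11
r[5] = 15
r[6] = 16  (first piece 1, then r[5]=15)
r[7] = 17  (first piece 1, then r[6]=16)
r[8] = 22  (first piece 4, then r[4]=11)
One optimal cutting: 4 + 4 → $11 + $11 = $22.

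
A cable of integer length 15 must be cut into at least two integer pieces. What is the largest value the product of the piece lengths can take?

243

Define P[k] = max over 1≤i<k of i · max(k−i, P[k−i]); the inner max lets the remainder stay uncut if that's better.
Small cases: P[2]=1, P[3]=2, P[4]=4, P[5]=6, P[6]=9, P[7]=12, P[8]=18, P[9]=27, P[10]=36.
P[11] = max(1·36, 2·27, 3·18, …, 9·2, 10·1) = 54
P[12] = max(1·54, 2·36, 3·27, …, 10·2, 11·1) = 81
P[13] = max(1·81, 2·54, 3·36, …, 11·2, 12·1) = 108
P[14] = max(1·108, 2·81, 3·54, …, 12·2, 13·1) = 162
P[15] = max(1·162, 2·108, 3·81, …, 13·2, 14·1) = 243
One optimal split: 3 + 3 + 3 + 3 + 3; product 3·3·3·3·3 = 243.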